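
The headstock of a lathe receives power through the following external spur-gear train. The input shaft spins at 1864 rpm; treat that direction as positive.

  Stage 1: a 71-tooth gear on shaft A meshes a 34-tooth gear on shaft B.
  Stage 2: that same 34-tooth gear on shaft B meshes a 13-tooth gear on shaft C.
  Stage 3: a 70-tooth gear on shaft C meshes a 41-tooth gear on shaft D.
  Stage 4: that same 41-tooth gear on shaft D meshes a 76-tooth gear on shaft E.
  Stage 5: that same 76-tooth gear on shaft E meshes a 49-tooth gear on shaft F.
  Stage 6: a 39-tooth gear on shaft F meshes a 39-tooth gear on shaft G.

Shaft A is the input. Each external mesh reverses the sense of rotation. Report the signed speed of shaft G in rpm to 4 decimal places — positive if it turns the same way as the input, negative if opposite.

+14543.2967 rpm (same as input, |ω| = 14543.2967 rpm)

Stage 1 [71T→34T]: ω = 1864.0000×71/34 = 3892.4706 rpm, dir flips to −; running = −3892.4706
Stage 2 [34T→13T]: ω = 3892.4706×34/13 = 10180.3077 rpm, dir flips to +; running = +10180.3077
Stage 3 [70T→41T]: ω = 10180.3077×70/41 = 17381.0131 rpm, dir flips to −; running = −17381.0131
Stage 4 [41T→76T]: ω = 17381.0131×41/76 = 9376.5992 rpm, dir flips to +; running = +9376.5992
Stage 5 [76T→49T]: ω = 9376.5992×76/49 = 14543.2967 rpm, dir flips to −; running = −14543.2967
Stage 6 [39T→39T]: ω = 14543.2967×39/39 = 14543.2967 rpm, dir flips to +; running = +14543.2967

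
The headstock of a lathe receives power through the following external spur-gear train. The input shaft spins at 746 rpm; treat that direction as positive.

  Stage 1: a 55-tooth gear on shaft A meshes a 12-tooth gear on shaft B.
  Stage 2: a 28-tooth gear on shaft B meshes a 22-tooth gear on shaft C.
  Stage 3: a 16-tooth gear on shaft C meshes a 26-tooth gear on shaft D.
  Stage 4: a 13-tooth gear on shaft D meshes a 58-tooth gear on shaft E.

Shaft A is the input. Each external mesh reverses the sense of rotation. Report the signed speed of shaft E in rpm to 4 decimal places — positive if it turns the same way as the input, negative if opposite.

+600.2299 rpm (same as input, |ω| = 600.2299 rpm)

Stage 1 [55T→12T]: ω = 746.0000×55/12 = 3419.1667 rpm, dir flips to −; running = −3419.1667
Stage 2 [28T→22T]: ω = 3419.1667×28/22 = 4351.6667 rpm, dir flips to +; running = +4351.6667
Stage 3 [16T→26T]: ω = 4351.6667×16/26 = 2677.9487 rpm, dir flips to −; running = −2677.9487
Stage 4 [13T→58T]: ω = 2677.9487×13/58 = 600.2299 rpm, dir flips to +; running = +600.2299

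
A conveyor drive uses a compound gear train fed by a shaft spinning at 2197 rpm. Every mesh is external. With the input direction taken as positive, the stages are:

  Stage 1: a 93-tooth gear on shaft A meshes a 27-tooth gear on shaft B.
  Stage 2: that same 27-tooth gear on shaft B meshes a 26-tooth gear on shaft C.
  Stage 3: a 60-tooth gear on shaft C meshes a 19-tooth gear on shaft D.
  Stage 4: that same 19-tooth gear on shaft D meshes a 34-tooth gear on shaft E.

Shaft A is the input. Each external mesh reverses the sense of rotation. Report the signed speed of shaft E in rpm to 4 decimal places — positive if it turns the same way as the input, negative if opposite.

Stage 1 [93T→27T]: ω = 2197.0000×93/27 = 7567.4444 rpm, dir flips to −; running = −7567.4444
Stage 2 [27T→26T]: ω = 7567.4444×27/26 = 7858.5000 rpm, dir flips to +; running = +7858.5000
Stage 3 [60T→19T]: ω = 7858.5000×60/19 = 24816.3158 rpm, dir flips to −; running = −24816.3158
Stage 4 [19T→34T]: ω = 24816.3158×19/34 = 13867.9412 rpm, dir flips to +; running = +13867.9412

+13867.9412 rpm (same as input, |ω| = 13867.9412 rpm)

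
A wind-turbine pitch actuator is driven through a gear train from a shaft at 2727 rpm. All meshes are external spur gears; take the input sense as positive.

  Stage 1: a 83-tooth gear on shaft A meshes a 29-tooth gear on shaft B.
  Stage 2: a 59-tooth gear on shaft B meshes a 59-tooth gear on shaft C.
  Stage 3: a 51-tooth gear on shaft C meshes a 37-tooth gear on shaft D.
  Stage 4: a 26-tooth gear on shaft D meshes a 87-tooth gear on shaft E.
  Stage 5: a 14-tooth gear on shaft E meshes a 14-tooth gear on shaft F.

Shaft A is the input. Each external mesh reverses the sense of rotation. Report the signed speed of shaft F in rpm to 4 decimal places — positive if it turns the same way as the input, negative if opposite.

-3215.0504 rpm (opposite to input, |ω| = 3215.0504 rpm)

Stage 1 [83T→29T]: ω = 2727.0000×83/29 = 7804.8621 rpm, dir flips to −; running = −7804.8621
Stage 2 [59T→59T]: ω = 7804.8621×59/59 = 7804.8621 rpm, dir flips to +; running = +7804.8621
Stage 3 [51T→37T]: ω = 7804.8621×51/37 = 10758.0531 rpm, dir flips to −; running = −10758.0531
Stage 4 [26T→87T]: ω = 10758.0531×26/87 = 3215.0504 rpm, dir flips to +; running = +3215.0504
Stage 5 [14T→14T]: ω = 3215.0504×14/14 = 3215.0504 rpm, dir flips to −; running = −3215.0504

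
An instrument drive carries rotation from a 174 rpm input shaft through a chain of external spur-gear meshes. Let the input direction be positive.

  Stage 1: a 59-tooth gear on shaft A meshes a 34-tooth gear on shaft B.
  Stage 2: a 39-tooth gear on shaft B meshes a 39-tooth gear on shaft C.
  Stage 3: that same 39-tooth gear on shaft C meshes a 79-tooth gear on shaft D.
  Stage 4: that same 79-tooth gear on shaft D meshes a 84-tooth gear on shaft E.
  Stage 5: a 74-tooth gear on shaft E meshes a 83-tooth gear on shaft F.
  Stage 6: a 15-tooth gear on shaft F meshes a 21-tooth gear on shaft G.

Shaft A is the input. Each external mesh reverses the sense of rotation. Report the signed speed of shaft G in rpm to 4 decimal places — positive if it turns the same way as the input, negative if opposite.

+89.2757 rpm (same as input, |ω| = 89.2757 rpm)

Stage 1 [59T→34T]: ω = 174.0000×59/34 = 301.9412 rpm, dir flips to −; running = −301.9412
Stage 2 [39T→39T]: ω = 301.9412×39/39 = 301.9412 rpm, dir flips to +; running = +301.9412
Stage 3 [39T→79T]: ω = 301.9412×39/79 = 149.0596 rpm, dir flips to −; running = −149.0596
Stage 4 [79T→84T]: ω = 149.0596×79/84 = 140.1870 rpm, dir flips to +; running = +140.1870
Stage 5 [74T→83T]: ω = 140.1870×74/83 = 124.9860 rpm, dir flips to −; running = −124.9860
Stage 6 [15T→21T]: ω = 124.9860×15/21 = 89.2757 rpm, dir flips to +; running = +89.2757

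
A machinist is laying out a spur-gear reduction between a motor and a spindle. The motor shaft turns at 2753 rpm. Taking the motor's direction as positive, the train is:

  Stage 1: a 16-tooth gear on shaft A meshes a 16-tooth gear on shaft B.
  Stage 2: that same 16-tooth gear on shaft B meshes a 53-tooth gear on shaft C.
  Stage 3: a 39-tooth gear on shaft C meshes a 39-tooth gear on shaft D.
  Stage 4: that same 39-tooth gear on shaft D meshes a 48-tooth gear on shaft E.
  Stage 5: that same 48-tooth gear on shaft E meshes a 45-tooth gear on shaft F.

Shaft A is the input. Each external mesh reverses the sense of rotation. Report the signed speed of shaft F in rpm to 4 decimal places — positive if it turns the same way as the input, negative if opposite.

Stage 1 [16T→16T]: ω = 2753.0000×16/16 = 2753.0000 rpm, dir flips to −; running = −2753.0000
Stage 2 [16T→53T]: ω = 2753.0000×16/53 = 831.0943 rpm, dir flips to +; running = +831.0943
Stage 3 [39T→39T]: ω = 831.0943×39/39 = 831.0943 rpm, dir flips to −; running = −831.0943
Stage 4 [39T→48T]: ω = 831.0943×39/48 = 675.2642 rpm, dir flips to +; running = +675.2642
Stage 5 [48T→45T]: ω = 675.2642×48/45 = 720.2818 rpm, dir flips to −; running = −720.2818

-720.2818 rpm (opposite to input, |ω| = 720.2818 rpm)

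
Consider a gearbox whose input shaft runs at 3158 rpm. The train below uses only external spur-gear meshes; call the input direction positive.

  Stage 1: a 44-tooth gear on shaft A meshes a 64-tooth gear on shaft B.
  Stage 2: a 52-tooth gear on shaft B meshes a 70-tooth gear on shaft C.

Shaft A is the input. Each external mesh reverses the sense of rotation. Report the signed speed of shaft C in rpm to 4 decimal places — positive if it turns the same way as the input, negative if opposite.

Stage 1 [44T→64T]: ω = 3158.0000×44/64 = 2171.1250 rpm, dir flips to −; running = −2171.1250
Stage 2 [52T→70T]: ω = 2171.1250×52/70 = 1612.8357 rpm, dir flips to +; running = +1612.8357

+1612.8357 rpm (same as input, |ω| = 1612.8357 rpm)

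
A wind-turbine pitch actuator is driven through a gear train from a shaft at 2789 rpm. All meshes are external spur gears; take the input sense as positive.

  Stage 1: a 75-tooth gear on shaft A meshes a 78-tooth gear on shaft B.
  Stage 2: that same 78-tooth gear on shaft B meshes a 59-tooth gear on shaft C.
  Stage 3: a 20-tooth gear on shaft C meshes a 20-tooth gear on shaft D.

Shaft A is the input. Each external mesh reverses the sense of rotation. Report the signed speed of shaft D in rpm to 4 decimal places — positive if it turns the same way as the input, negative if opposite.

Stage 1 [75T→78T]: ω = 2789.0000×75/78 = 2681.7308 rpm, dir flips to −; running = −2681.7308
Stage 2 [78T→59T]: ω = 2681.7308×78/59 = 3545.3390 rpm, dir flips to +; running = +3545.3390
Stage 3 [20T→20T]: ω = 3545.3390×20/20 = 3545.3390 rpm, dir flips to −; running = −3545.3390

-3545.3390 rpm (opposite to input, |ω| = 3545.3390 rpm)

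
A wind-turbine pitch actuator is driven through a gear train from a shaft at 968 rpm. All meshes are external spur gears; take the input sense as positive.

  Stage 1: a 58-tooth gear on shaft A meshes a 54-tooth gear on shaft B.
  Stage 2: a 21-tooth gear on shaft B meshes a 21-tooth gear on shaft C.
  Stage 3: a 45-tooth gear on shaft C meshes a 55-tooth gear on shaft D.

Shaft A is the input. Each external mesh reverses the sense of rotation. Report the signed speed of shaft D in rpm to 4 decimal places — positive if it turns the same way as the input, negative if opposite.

Stage 1 [58T→54T]: ω = 968.0000×58/54 = 1039.7037 rpm, dir flips to −; running = −1039.7037
Stage 2 [21T→21T]: ω = 1039.7037×21/21 = 1039.7037 rpm, dir flips to +; running = +1039.7037
Stage 3 [45T→55T]: ω = 1039.7037×45/55 = 850.6667 rpm, dir flips to −; running = −850.6667

-850.6667 rpm (opposite to input, |ω| = 850.6667 rpm)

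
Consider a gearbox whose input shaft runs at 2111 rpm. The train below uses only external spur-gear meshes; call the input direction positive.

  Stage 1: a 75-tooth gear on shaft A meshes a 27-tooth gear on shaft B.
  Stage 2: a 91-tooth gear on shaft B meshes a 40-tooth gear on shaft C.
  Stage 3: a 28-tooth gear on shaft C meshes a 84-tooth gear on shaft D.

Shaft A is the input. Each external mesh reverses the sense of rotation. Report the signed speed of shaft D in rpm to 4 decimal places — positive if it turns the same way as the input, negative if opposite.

Stage 1 [75T→27T]: ω = 2111.0000×75/27 = 5863.8889 rpm, dir flips to −; running = −5863.8889
Stage 2 [91T→40T]: ω = 5863.8889×91/40 = 13340.3472 rpm, dir flips to +; running = +13340.3472
Stage 3 [28T→84T]: ω = 13340.3472×28/84 = 4446.7824 rpm, dir flips to −; running = −4446.7824

-4446.7824 rpm (opposite to input, |ω| = 4446.7824 rpm)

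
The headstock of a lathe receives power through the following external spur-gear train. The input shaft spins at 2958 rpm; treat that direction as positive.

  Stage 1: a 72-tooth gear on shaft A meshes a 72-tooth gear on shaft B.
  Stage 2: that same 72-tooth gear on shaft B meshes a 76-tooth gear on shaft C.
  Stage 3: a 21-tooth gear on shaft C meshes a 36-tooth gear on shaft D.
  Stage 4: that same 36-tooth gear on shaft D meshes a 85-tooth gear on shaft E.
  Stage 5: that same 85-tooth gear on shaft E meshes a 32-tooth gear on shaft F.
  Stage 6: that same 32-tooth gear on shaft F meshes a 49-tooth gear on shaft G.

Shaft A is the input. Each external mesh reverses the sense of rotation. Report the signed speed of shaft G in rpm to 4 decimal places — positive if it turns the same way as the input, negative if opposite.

+1200.9925 rpm (same as input, |ω| = 1200.9925 rpm)

Stage 1 [72T→72T]: ω = 2958.0000×72/72 = 2958.0000 rpm, dir flips to −; running = −2958.0000
Stage 2 [72T→76T]: ω = 2958.0000×72/76 = 2802.3158 rpm, dir flips to +; running = +2802.3158
Stage 3 [21T→36T]: ω = 2802.3158×21/36 = 1634.6842 rpm, dir flips to −; running = −1634.6842
Stage 4 [36T→85T]: ω = 1634.6842×36/85 = 692.3368 rpm, dir flips to +; running = +692.3368
Stage 5 [85T→32T]: ω = 692.3368×85/32 = 1839.0197 rpm, dir flips to −; running = −1839.0197
Stage 6 [32T→49T]: ω = 1839.0197×32/49 = 1200.9925 rpm, dir flips to +; running = +1200.9925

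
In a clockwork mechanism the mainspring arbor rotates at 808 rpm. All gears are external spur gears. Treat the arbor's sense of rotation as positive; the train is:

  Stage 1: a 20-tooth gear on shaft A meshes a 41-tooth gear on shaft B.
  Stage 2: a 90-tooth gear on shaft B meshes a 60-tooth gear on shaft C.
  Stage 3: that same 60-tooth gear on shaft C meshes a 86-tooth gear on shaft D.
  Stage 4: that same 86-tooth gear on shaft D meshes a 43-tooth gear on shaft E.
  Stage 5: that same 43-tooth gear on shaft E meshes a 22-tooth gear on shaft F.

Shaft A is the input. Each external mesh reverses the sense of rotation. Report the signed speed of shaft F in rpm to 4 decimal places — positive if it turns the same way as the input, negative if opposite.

-1612.4169 rpm (opposite to input, |ω| = 1612.4169 rpm)

Stage 1 [20T→41T]: ω = 808.0000×20/41 = 394.1463 rpm, dir flips to −; running = −394.1463
Stage 2 [90T→60T]: ω = 394.1463×90/60 = 591.2195 rpm, dir flips to +; running = +591.2195
Stage 3 [60T→86T]: ω = 591.2195×60/86 = 412.4787 rpm, dir flips to −; running = −412.4787
Stage 4 [86T→43T]: ω = 412.4787×86/43 = 824.9575 rpm, dir flips to +; running = +824.9575
Stage 5 [43T→22T]: ω = 824.9575×43/22 = 1612.4169 rpm, dir flips to −; running = −1612.4169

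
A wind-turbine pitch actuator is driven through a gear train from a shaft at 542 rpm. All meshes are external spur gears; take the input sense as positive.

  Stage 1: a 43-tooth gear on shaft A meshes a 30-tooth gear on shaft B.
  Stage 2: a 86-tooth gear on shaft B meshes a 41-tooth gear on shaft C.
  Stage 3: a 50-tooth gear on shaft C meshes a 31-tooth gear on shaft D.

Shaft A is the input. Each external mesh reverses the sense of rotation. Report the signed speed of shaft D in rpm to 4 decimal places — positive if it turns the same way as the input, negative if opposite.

-2628.2665 rpm (opposite to input, |ω| = 2628.2665 rpm)

Stage 1 [43T→30T]: ω = 542.0000×43/30 = 776.8667 rpm, dir flips to −; running = −776.8667
Stage 2 [86T→41T]: ω = 776.8667×86/41 = 1629.5252 rpm, dir flips to +; running = +1629.5252
Stage 3 [50T→31T]: ω = 1629.5252×50/31 = 2628.2665 rpm, dir flips to −; running = −2628.2665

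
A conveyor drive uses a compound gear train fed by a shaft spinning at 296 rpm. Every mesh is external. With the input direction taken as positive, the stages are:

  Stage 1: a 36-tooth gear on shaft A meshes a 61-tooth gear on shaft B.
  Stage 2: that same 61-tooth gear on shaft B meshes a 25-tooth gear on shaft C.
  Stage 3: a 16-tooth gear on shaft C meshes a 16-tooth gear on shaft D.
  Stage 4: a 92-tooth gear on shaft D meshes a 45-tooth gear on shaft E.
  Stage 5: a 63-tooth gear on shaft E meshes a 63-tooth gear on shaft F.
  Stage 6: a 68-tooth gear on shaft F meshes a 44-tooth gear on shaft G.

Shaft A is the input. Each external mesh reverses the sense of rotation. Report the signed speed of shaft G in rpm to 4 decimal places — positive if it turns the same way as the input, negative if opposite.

Stage 1 [36T→61T]: ω = 296.0000×36/61 = 174.6885 rpm, dir flips to −; running = −174.6885
Stage 2 [61T→25T]: ω = 174.6885×61/25 = 426.2400 rpm, dir flips to +; running = +426.2400
Stage 3 [16T→16T]: ω = 426.2400×16/16 = 426.2400 rpm, dir flips to −; running = −426.2400
Stage 4 [92T→45T]: ω = 426.2400×92/45 = 871.4240 rpm, dir flips to +; running = +871.4240
Stage 5 [63T→63T]: ω = 871.4240×63/63 = 871.4240 rpm, dir flips to −; running = −871.4240
Stage 6 [68T→44T]: ω = 871.4240×68/44 = 1346.7462 rpm, dir flips to +; running = +1346.7462

+1346.7462 rpm (same as input, |ω| = 1346.7462 rpm)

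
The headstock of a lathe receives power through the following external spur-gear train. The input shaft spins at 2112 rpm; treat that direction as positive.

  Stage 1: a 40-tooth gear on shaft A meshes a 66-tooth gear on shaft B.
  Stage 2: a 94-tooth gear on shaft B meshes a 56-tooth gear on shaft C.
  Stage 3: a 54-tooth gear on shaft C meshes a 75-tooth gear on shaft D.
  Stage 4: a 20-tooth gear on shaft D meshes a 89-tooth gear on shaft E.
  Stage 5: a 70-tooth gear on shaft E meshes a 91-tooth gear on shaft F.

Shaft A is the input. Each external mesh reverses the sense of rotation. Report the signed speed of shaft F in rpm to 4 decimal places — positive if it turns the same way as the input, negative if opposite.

-267.4108 rpm (opposite to input, |ω| = 267.4108 rpm)

Stage 1 [40T→66T]: ω = 2112.0000×40/66 = 1280.0000 rpm, dir flips to −; running = −1280.0000
Stage 2 [94T→56T]: ω = 1280.0000×94/56 = 2148.5714 rpm, dir flips to +; running = +2148.5714
Stage 3 [54T→75T]: ω = 2148.5714×54/75 = 1546.9714 rpm, dir flips to −; running = −1546.9714
Stage 4 [20T→89T]: ω = 1546.9714×20/89 = 347.6340 rpm, dir flips to +; running = +347.6340
Stage 5 [70T→91T]: ω = 347.6340×70/91 = 267.4108 rpm, dir flips to −; running = −267.4108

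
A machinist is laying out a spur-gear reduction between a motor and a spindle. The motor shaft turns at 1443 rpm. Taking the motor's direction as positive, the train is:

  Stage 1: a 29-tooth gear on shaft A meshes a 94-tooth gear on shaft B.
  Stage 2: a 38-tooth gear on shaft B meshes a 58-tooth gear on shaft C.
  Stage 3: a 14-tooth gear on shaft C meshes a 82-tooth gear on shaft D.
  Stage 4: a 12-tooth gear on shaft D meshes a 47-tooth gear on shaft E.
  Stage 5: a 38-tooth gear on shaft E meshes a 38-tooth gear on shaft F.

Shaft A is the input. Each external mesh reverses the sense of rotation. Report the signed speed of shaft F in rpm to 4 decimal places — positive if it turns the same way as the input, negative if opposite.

-12.7142 rpm (opposite to input, |ω| = 12.7142 rpm)

Stage 1 [29T→94T]: ω = 1443.0000×29/94 = 445.1809 rpm, dir flips to −; running = −445.1809
Stage 2 [38T→58T]: ω = 445.1809×38/58 = 291.6702 rpm, dir flips to +; running = +291.6702
Stage 3 [14T→82T]: ω = 291.6702×14/82 = 49.7974 rpm, dir flips to −; running = −49.7974
Stage 4 [12T→47T]: ω = 49.7974×12/47 = 12.7142 rpm, dir flips to +; running = +12.7142
Stage 5 [38T→38T]: ω = 12.7142×38/38 = 12.7142 rpm, dir flips to −; running = −12.7142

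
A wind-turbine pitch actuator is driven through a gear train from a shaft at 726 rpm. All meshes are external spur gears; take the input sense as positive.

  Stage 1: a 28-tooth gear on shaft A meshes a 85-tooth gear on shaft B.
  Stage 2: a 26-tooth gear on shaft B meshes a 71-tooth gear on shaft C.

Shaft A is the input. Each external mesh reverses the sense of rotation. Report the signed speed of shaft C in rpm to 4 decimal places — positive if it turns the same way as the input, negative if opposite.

Stage 1 [28T→85T]: ω = 726.0000×28/85 = 239.1529 rpm, dir flips to −; running = −239.1529
Stage 2 [26T→71T]: ω = 239.1529×26/71 = 87.5771 rpm, dir flips to +; running = +87.5771

+87.5771 rpm (same as input, |ω| = 87.5771 rpm)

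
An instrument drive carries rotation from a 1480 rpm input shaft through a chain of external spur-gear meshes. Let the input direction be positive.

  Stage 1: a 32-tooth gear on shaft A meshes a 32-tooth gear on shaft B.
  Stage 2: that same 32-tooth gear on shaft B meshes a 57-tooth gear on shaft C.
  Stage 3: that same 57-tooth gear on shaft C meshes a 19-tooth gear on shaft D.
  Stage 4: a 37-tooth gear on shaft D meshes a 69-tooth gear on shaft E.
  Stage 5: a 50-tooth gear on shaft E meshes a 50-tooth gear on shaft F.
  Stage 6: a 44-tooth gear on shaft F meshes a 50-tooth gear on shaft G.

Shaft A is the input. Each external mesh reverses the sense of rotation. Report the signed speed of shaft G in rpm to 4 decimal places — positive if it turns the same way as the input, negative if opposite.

Stage 1 [32T→32T]: ω = 1480.0000×32/32 = 1480.0000 rpm, dir flips to −; running = −1480.0000
Stage 2 [32T→57T]: ω = 1480.0000×32/57 = 830.8772 rpm, dir flips to +; running = +830.8772
Stage 3 [57T→19T]: ω = 830.8772×57/19 = 2492.6316 rpm, dir flips to −; running = −2492.6316
Stage 4 [37T→69T]: ω = 2492.6316×37/69 = 1336.6285 rpm, dir flips to +; running = +1336.6285
Stage 5 [50T→50T]: ω = 1336.6285×50/50 = 1336.6285 rpm, dir flips to −; running = −1336.6285
Stage 6 [44T→50T]: ω = 1336.6285×44/50 = 1176.2331 rpm, dir flips to +; running = +1176.2331

+1176.2331 rpm (same as input, |ω| = 1176.2331 rpm)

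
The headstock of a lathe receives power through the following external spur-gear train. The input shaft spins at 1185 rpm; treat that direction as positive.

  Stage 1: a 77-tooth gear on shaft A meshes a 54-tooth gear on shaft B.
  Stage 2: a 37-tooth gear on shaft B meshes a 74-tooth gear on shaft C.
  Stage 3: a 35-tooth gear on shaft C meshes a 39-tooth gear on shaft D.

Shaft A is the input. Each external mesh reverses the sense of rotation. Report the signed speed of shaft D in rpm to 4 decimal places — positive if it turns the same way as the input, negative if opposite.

-758.2087 rpm (opposite to input, |ω| = 758.2087 rpm)

Stage 1 [77T→54T]: ω = 1185.0000×77/54 = 1689.7222 rpm, dir flips to −; running = −1689.7222
Stage 2 [37T→74T]: ω = 1689.7222×37/74 = 844.8611 rpm, dir flips to +; running = +844.8611
Stage 3 [35T→39T]: ω = 844.8611×35/39 = 758.2087 rpm, dir flips to −; running = −758.2087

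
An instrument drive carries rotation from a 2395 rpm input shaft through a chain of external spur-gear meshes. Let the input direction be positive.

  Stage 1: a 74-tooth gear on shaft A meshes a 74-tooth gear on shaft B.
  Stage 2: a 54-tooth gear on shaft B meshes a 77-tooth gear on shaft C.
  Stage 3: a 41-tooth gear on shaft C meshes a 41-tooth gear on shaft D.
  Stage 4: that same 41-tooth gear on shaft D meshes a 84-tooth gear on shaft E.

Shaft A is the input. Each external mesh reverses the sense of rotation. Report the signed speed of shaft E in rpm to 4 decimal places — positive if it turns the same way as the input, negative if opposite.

+819.8098 rpm (same as input, |ω| = 819.8098 rpm)

Stage 1 [74T→74T]: ω = 2395.0000×74/74 = 2395.0000 rpm, dir flips to −; running = −2395.0000
Stage 2 [54T→77T]: ω = 2395.0000×54/77 = 1679.6104 rpm, dir flips to +; running = +1679.6104
Stage 3 [41T→41T]: ω = 1679.6104×41/41 = 1679.6104 rpm, dir flips to −; running = −1679.6104
Stage 4 [41T→84T]: ω = 1679.6104×41/84 = 819.8098 rpm, dir flips to +; running = +819.8098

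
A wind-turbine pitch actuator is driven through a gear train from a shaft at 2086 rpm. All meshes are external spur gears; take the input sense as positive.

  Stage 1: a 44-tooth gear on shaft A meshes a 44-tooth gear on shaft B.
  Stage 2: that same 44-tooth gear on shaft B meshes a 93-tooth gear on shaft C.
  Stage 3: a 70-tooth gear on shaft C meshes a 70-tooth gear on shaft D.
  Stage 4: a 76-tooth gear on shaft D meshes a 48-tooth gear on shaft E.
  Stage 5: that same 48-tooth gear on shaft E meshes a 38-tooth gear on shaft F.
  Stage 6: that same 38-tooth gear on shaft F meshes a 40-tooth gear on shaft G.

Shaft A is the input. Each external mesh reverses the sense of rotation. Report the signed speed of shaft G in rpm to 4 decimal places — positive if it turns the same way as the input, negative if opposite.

+1875.1570 rpm (same as input, |ω| = 1875.1570 rpm)

Stage 1 [44T→44T]: ω = 2086.0000×44/44 = 2086.0000 rpm, dir flips to −; running = −2086.0000
Stage 2 [44T→93T]: ω = 2086.0000×44/93 = 986.9247 rpm, dir flips to +; running = +986.9247
Stage 3 [70T→70T]: ω = 986.9247×70/70 = 986.9247 rpm, dir flips to −; running = −986.9247
Stage 4 [76T→48T]: ω = 986.9247×76/48 = 1562.6308 rpm, dir flips to +; running = +1562.6308
Stage 5 [48T→38T]: ω = 1562.6308×48/38 = 1973.8495 rpm, dir flips to −; running = −1973.8495
Stage 6 [38T→40T]: ω = 1973.8495×38/40 = 1875.1570 rpm, dir flips to +; running = +1875.1570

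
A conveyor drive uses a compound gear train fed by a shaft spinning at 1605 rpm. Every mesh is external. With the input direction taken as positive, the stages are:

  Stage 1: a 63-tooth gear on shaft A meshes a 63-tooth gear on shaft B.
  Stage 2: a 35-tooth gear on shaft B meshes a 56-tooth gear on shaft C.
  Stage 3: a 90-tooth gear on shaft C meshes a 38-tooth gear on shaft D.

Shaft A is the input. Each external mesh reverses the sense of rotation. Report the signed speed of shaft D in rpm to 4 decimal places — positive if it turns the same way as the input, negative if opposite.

Stage 1 [63T→63T]: ω = 1605.0000×63/63 = 1605.0000 rpm, dir flips to −; running = −1605.0000
Stage 2 [35T→56T]: ω = 1605.0000×35/56 = 1003.1250 rpm, dir flips to +; running = +1003.1250
Stage 3 [90T→38T]: ω = 1003.1250×90/38 = 2375.8224 rpm, dir flips to −; running = −2375.8224

-2375.8224 rpm (opposite to input, |ω| = 2375.8224 rpm)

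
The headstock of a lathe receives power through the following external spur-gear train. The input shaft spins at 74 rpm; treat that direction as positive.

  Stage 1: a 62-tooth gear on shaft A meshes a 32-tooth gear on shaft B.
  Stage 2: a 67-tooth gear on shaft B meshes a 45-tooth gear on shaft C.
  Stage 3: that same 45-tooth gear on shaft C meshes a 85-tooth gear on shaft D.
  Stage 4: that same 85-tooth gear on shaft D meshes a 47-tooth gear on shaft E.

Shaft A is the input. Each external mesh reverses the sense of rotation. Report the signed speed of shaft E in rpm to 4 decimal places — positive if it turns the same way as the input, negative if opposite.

Stage 1 [62T→32T]: ω = 74.0000×62/32 = 143.3750 rpm, dir flips to −; running = −143.3750
Stage 2 [67T→45T]: ω = 143.3750×67/45 = 213.4694 rpm, dir flips to +; running = +213.4694
Stage 3 [45T→85T]: ω = 213.4694×45/85 = 113.0132 rpm, dir flips to −; running = −113.0132
Stage 4 [85T→47T]: ω = 113.0132×85/47 = 204.3856 rpm, dir flips to +; running = +204.3856

+204.3856 rpm (same as input, |ω| = 204.3856 rpm)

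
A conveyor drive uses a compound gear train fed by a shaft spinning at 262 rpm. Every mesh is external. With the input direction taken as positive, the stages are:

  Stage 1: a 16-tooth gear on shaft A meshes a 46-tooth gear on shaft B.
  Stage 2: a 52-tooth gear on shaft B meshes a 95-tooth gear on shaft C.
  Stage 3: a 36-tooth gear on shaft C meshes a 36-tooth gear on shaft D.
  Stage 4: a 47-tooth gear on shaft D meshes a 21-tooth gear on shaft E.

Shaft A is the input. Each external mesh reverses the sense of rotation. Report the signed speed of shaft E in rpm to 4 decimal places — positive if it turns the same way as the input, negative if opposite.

Stage 1 [16T→46T]: ω = 262.0000×16/46 = 91.1304 rpm, dir flips to −; running = −91.1304
Stage 2 [52T→95T]: ω = 91.1304×52/95 = 49.8819 rpm, dir flips to +; running = +49.8819
Stage 3 [36T→36T]: ω = 49.8819×36/36 = 49.8819 rpm, dir flips to −; running = −49.8819
Stage 4 [47T→21T]: ω = 49.8819×47/21 = 111.6405 rpm, dir flips to +; running = +111.6405

+111.6405 rpm (same as input, |ω| = 111.6405 rpm)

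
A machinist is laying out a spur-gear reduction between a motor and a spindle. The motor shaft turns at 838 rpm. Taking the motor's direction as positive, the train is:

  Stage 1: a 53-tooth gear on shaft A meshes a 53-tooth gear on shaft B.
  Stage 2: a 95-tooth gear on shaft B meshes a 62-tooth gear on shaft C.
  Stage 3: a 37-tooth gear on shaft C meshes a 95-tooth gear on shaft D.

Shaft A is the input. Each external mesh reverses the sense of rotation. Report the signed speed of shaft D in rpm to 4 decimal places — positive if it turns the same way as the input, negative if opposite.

-500.0968 rpm (opposite to input, |ω| = 500.0968 rpm)

Stage 1 [53T→53T]: ω = 838.0000×53/53 = 838.0000 rpm, dir flips to −; running = −838.0000
Stage 2 [95T→62T]: ω = 838.0000×95/62 = 1284.0323 rpm, dir flips to +; running = +1284.0323
Stage 3 [37T→95T]: ω = 1284.0323×37/95 = 500.0968 rpm, dir flips to −; running = −500.0968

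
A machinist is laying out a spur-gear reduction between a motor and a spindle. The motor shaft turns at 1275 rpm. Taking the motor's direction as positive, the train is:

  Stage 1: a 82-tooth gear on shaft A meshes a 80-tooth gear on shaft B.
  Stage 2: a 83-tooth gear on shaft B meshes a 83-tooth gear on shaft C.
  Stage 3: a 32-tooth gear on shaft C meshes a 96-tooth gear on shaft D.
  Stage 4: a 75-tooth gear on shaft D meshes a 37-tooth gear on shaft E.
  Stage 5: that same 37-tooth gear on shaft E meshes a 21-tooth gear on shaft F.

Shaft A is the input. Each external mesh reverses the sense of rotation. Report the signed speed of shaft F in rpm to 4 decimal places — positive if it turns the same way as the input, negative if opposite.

-1555.8036 rpm (opposite to input, |ω| = 1555.8036 rpm)

Stage 1 [82T→80T]: ω = 1275.0000×82/80 = 1306.8750 rpm, dir flips to −; running = −1306.8750
Stage 2 [83T→83T]: ω = 1306.8750×83/83 = 1306.8750 rpm, dir flips to +; running = +1306.8750
Stage 3 [32T→96T]: ω = 1306.8750×32/96 = 435.6250 rpm, dir flips to −; running = −435.6250
Stage 4 [75T→37T]: ω = 435.6250×75/37 = 883.0236 rpm, dir flips to +; running = +883.0236
Stage 5 [37T→21T]: ω = 883.0236×37/21 = 1555.8036 rpm, dir flips to −; running = −1555.8036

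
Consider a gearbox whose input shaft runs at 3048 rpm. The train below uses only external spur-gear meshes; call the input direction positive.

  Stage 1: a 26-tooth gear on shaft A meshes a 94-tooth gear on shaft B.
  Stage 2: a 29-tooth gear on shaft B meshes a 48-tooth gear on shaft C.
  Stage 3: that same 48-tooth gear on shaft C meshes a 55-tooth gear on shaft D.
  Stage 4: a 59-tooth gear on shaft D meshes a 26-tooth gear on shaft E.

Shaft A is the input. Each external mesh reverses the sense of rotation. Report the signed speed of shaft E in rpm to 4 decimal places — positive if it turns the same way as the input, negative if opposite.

Stage 1 [26T→94T]: ω = 3048.0000×26/94 = 843.0638 rpm, dir flips to −; running = −843.0638
Stage 2 [29T→48T]: ω = 843.0638×29/48 = 509.3511 rpm, dir flips to +; running = +509.3511
Stage 3 [48T→55T]: ω = 509.3511×48/55 = 444.5246 rpm, dir flips to −; running = −444.5246
Stage 4 [59T→26T]: ω = 444.5246×59/26 = 1008.7288 rpm, dir flips to +; running = +1008.7288

+1008.7288 rpm (same as input, |ω| = 1008.7288 rpm)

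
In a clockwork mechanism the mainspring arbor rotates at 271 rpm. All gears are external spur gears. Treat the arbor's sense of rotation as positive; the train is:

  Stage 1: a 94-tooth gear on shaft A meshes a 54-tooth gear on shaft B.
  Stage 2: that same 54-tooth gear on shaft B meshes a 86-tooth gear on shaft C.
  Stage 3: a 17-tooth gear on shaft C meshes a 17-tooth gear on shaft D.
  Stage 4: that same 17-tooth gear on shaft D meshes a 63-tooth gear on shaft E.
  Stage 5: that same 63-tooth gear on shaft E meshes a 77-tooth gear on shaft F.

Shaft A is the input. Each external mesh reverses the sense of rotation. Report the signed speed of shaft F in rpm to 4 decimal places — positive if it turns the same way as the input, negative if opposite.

-65.3969 rpm (opposite to input, |ω| = 65.3969 rpm)

Stage 1 [94T→54T]: ω = 271.0000×94/54 = 471.7407 rpm, dir flips to −; running = −471.7407
Stage 2 [54T→86T]: ω = 471.7407×54/86 = 296.2093 rpm, dir flips to +; running = +296.2093
Stage 3 [17T→17T]: ω = 296.2093×17/17 = 296.2093 rpm, dir flips to −; running = −296.2093
Stage 4 [17T→63T]: ω = 296.2093×17/63 = 79.9295 rpm, dir flips to +; running = +79.9295
Stage 5 [63T→77T]: ω = 79.9295×63/77 = 65.3969 rpm, dir flips to −; running = −65.3969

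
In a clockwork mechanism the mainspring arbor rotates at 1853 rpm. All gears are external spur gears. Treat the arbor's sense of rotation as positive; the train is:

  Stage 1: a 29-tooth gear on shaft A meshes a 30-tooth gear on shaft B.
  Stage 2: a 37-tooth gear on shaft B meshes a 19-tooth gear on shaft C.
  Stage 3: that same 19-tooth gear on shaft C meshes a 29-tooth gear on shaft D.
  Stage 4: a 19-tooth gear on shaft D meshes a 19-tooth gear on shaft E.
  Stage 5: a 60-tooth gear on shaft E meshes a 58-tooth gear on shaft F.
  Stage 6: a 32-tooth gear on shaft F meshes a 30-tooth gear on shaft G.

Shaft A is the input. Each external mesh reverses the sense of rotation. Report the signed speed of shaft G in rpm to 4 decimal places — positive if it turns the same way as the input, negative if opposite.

+2521.7839 rpm (same as input, |ω| = 2521.7839 rpm)

Stage 1 [29T→30T]: ω = 1853.0000×29/30 = 1791.2333 rpm, dir flips to −; running = −1791.2333
Stage 2 [37T→19T]: ω = 1791.2333×37/19 = 3488.1912 rpm, dir flips to +; running = +3488.1912
Stage 3 [19T→29T]: ω = 3488.1912×19/29 = 2285.3667 rpm, dir flips to −; running = −2285.3667
Stage 4 [19T→19T]: ω = 2285.3667×19/19 = 2285.3667 rpm, dir flips to +; running = +2285.3667
Stage 5 [60T→58T]: ω = 2285.3667×60/58 = 2364.1724 rpm, dir flips to −; running = −2364.1724
Stage 6 [32T→30T]: ω = 2364.1724×32/30 = 2521.7839 rpm, dir flips to +; running = +2521.7839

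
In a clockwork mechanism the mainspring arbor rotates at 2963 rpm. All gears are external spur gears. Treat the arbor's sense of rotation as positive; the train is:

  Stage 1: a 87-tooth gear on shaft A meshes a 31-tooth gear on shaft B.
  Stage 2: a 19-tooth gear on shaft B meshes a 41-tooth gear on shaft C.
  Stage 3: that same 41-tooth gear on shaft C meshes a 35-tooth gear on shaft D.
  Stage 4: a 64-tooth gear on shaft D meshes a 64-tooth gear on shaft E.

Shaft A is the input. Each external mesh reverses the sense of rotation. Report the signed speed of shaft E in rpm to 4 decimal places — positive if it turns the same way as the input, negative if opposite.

Stage 1 [87T→31T]: ω = 2963.0000×87/31 = 8315.5161 rpm, dir flips to −; running = −8315.5161
Stage 2 [19T→41T]: ω = 8315.5161×19/41 = 3853.5319 rpm, dir flips to +; running = +3853.5319
Stage 3 [41T→35T]: ω = 3853.5319×41/35 = 4514.1373 rpm, dir flips to −; running = −4514.1373
Stage 4 [64T→64T]: ω = 4514.1373×64/64 = 4514.1373 rpm, dir flips to +; running = +4514.1373

+4514.1373 rpm (same as input, |ω| = 4514.1373 rpm)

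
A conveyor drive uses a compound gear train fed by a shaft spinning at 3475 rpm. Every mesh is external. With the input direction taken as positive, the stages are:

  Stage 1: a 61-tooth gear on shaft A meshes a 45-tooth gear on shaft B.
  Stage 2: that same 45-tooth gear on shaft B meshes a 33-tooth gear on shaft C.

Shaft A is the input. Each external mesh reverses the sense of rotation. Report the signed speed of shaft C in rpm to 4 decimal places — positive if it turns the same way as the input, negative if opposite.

+6423.4848 rpm (same as input, |ω| = 6423.4848 rpm)

Stage 1 [61T→45T]: ω = 3475.0000×61/45 = 4710.5556 rpm, dir flips to −; running = −4710.5556
Stage 2 [45T→33T]: ω = 4710.5556×45/33 = 6423.4848 rpm, dir flips to +; running = +6423.4848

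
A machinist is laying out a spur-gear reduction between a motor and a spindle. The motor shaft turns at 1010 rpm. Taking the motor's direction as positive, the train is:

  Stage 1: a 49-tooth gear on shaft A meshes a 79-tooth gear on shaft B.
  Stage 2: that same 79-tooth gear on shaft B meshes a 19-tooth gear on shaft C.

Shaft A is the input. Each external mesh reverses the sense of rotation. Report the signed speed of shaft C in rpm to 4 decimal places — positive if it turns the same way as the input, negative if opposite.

+2604.7368 rpm (same as input, |ω| = 2604.7368 rpm)

Stage 1 [49T→79T]: ω = 1010.0000×49/79 = 626.4557 rpm, dir flips to −; running = −626.4557
Stage 2 [79T→19T]: ω = 626.4557×79/19 = 2604.7368 rpm, dir flips to +; running = +2604.7368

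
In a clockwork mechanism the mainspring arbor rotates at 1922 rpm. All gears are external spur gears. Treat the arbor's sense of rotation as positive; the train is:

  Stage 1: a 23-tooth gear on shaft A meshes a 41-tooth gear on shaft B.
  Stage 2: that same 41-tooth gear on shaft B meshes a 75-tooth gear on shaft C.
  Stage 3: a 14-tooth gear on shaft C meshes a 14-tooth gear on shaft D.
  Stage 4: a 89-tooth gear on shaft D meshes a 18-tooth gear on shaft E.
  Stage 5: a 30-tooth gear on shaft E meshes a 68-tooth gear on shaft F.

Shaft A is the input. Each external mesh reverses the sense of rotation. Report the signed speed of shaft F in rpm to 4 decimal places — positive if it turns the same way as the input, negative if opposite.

-1285.7301 rpm (opposite to input, |ω| = 1285.7301 rpm)

Stage 1 [23T→41T]: ω = 1922.0000×23/41 = 1078.1951 rpm, dir flips to −; running = −1078.1951
Stage 2 [41T→75T]: ω = 1078.1951×41/75 = 589.4133 rpm, dir flips to +; running = +589.4133
Stage 3 [14T→14T]: ω = 589.4133×14/14 = 589.4133 rpm, dir flips to −; running = −589.4133
Stage 4 [89T→18T]: ω = 589.4133×89/18 = 2914.3215 rpm, dir flips to +; running = +2914.3215
Stage 5 [30T→68T]: ω = 2914.3215×30/68 = 1285.7301 rpm, dir flips to −; running = −1285.7301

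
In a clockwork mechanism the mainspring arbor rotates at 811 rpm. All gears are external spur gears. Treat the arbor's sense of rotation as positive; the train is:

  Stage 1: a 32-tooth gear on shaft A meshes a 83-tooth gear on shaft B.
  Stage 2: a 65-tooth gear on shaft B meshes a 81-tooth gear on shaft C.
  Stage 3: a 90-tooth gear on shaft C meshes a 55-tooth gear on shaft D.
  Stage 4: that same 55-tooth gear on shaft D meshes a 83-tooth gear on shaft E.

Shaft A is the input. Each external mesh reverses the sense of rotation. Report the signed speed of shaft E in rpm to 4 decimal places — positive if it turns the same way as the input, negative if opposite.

+272.0730 rpm (same as input, |ω| = 272.0730 rpm)

Stage 1 [32T→83T]: ω = 811.0000×32/83 = 312.6747 rpm, dir flips to −; running = −312.6747
Stage 2 [65T→81T]: ω = 312.6747×65/81 = 250.9118 rpm, dir flips to +; running = +250.9118
Stage 3 [90T→55T]: ω = 250.9118×90/55 = 410.5829 rpm, dir flips to −; running = −410.5829
Stage 4 [55T→83T]: ω = 410.5829×55/83 = 272.0730 rpm, dir flips to +; running = +272.0730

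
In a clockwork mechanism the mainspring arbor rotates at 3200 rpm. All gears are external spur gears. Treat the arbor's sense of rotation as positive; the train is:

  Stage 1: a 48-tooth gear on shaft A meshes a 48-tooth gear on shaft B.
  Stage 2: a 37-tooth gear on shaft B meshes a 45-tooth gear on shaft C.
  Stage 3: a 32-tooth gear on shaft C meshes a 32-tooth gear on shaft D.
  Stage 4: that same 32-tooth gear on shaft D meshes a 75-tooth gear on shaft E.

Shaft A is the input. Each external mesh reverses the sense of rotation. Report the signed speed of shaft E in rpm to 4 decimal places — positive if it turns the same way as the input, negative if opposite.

+1122.6074 rpm (same as input, |ω| = 1122.6074 rpm)

Stage 1 [48T→48T]: ω = 3200.0000×48/48 = 3200.0000 rpm, dir flips to −; running = −3200.0000
Stage 2 [37T→45T]: ω = 3200.0000×37/45 = 2631.1111 rpm, dir flips to +; running = +2631.1111
Stage 3 [32T→32T]: ω = 2631.1111×32/32 = 2631.1111 rpm, dir flips to −; running = −2631.1111
Stage 4 [32T→75T]: ω = 2631.1111×32/75 = 1122.6074 rpm, dir flips to +; running = +1122.6074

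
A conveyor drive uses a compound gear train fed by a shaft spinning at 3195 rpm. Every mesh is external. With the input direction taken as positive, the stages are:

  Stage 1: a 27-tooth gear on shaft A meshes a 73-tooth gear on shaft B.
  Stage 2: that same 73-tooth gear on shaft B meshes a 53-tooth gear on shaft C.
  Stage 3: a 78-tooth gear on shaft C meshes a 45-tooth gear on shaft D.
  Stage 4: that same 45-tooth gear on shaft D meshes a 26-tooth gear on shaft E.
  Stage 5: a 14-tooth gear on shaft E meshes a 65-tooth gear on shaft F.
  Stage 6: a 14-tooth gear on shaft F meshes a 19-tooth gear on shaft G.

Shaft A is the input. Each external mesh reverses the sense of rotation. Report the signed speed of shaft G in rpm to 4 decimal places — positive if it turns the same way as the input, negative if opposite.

Stage 1 [27T→73T]: ω = 3195.0000×27/73 = 1181.7123 rpm, dir flips to −; running = −1181.7123
Stage 2 [73T→53T]: ω = 1181.7123×73/53 = 1627.6415 rpm, dir flips to +; running = +1627.6415
Stage 3 [78T→45T]: ω = 1627.6415×78/45 = 2821.2453 rpm, dir flips to −; running = −2821.2453
Stage 4 [45T→26T]: ω = 2821.2453×45/26 = 4882.9245 rpm, dir flips to +; running = +4882.9245
Stage 5 [14T→65T]: ω = 4882.9245×14/65 = 1051.7068 rpm, dir flips to −; running = −1051.7068
Stage 6 [14T→19T]: ω = 1051.7068×14/19 = 774.9419 rpm, dir flips to +; running = +774.9419

+774.9419 rpm (same as input, |ω| = 774.9419 rpm)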